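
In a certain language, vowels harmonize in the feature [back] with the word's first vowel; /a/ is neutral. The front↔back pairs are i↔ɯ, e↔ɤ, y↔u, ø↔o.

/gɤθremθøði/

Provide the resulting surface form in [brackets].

[gɤθrɤmθoðɯ]

/e/ harmonizes with /ɤ/ ([+back]) → [ɤ]
/ø/ harmonizes with /ɤ/ ([+back]) → [o]
/i/ harmonizes with /ɤ/ ([+back]) → [ɯ]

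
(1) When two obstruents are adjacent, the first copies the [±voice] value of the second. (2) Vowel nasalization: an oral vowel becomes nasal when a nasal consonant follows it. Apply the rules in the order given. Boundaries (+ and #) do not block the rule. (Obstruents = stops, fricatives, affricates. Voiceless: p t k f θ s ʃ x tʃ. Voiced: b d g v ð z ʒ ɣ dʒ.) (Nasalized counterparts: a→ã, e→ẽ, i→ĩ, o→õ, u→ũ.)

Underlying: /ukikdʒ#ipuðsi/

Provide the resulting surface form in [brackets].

[ukigdʒ#ipuθsi]

Rule 1: /k/ before /dʒ/ (voiced) → [g]
Rule 1: /ð/ before /s/ (voiceless) → [θ]
After rule 1: ukigdʒ#ipuθsi
Rule 2: no segment meets the rule's conditions; no change.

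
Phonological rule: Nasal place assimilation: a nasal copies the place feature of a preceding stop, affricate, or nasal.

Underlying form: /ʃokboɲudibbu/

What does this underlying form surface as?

no segment meets the rule's conditions; no change.

[ʃokboɲudibbu]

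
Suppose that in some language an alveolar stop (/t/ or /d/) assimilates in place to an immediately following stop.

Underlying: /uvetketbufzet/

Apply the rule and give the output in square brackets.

/t/ before /k/ (velar) → [k]
/t/ before /b/ (labial) → [p]

[uvekkepbufzet]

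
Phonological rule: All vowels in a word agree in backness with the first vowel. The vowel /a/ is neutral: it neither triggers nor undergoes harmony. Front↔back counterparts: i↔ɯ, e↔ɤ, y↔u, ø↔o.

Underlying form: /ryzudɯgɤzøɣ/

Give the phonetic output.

/u/ harmonizes with /y/ ([-back]) → [y]
/ɯ/ harmonizes with /y/ ([-back]) → [i]
/ɤ/ harmonizes with /y/ ([-back]) → [e]

[ryzydigezøɣ]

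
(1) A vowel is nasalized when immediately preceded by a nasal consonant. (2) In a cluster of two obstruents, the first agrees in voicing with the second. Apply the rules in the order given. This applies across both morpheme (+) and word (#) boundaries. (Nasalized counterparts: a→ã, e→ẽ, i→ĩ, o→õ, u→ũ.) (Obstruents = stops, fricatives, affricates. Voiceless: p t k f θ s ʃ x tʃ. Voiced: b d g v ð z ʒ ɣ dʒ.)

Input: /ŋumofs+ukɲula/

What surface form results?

[ŋũmõfs+ukɲũla]

Rule 1: /u/ after nasal /ŋ/ → [ũ]
Rule 1: /o/ after nasal /m/ → [õ]
Rule 1: /u/ after nasal /ɲ/ → [ũ]
After rule 1: ŋũmõfs+ukɲũla
Rule 2: no segment meets the rule's conditions; no change.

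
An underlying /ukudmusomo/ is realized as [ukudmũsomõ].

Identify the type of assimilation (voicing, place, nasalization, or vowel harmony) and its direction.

/u/→[ũ] /o/→[õ].
Each target copies a feature from the preceding segment, so the direction is progressive.

nasalization, progressive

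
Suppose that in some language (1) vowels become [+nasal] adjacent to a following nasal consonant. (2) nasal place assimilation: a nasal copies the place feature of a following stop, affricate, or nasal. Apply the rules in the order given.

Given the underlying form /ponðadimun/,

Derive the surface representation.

[põnðadĩmũn]

Rule 1: /o/ before nasal /n/ → [õ]
Rule 1: /i/ before nasal /m/ → [ĩ]
Rule 1: /u/ before nasal /n/ → [ũ]
After rule 1: põnðadĩmũn
Rule 2: no segment meets the rule's conditions; no change.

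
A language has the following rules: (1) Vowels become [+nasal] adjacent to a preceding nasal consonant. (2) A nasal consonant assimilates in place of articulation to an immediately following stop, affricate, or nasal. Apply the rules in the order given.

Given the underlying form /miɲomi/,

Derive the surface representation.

[mĩɲõmĩ]

Rule 1: /i/ after nasal /m/ → [ĩ]
Rule 1: /o/ after nasal /ɲ/ → [õ]
Rule 1: /i/ after nasal /m/ → [ĩ]
After rule 1: mĩɲõmĩ
Rule 2: no segment meets the rule's conditions; no change.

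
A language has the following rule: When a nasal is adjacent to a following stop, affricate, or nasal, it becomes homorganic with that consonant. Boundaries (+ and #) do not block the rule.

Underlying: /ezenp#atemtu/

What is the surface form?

[ezemp#atentu]

/n/ before /p/ (labial) → [m]
/m/ before /t/ (alveolar) → [n]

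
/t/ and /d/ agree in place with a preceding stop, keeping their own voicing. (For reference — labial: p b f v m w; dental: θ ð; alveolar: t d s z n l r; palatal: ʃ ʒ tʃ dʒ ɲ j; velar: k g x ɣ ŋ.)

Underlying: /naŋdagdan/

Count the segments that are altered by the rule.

/d/ after /g/ (velar) → [g]
1 segment changes.

1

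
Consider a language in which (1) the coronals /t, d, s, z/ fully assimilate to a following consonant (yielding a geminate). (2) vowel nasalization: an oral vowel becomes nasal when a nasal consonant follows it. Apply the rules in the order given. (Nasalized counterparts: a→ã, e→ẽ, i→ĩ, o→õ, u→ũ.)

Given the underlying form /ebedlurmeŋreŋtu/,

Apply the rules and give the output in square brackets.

Rule 1: /d/ before /l/ → [l] (total assimilation)
After rule 1: ebellurmeŋreŋtu
Rule 2: /e/ before nasal /ŋ/ → [ẽ]
Rule 2: /e/ before nasal /ŋ/ → [ẽ]

[ebellurmẽŋrẽŋtu]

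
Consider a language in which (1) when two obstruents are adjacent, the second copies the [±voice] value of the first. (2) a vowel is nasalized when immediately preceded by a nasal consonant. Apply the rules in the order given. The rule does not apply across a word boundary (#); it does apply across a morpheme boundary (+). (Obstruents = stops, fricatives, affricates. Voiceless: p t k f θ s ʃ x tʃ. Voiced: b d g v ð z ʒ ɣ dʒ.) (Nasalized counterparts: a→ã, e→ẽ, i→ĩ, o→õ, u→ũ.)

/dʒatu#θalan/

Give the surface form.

[dʒatu#θalan]

Rule 1: no segment meets the rule's conditions; no change.
After rule 1: dʒatu#θalan
Rule 2: no segment meets the rule's conditions; no change.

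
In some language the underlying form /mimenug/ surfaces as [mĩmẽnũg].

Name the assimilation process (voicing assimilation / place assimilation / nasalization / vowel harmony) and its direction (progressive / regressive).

nasalization, progressive

/i/→[ĩ] /e/→[ẽ] /u/→[ũ].
Each target copies a feature from the preceding segment, so the direction is progressive.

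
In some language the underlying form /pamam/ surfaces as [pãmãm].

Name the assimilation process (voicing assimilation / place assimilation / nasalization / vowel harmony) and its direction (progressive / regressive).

nasalization, regressive

/a/→[ã] /a/→[ã].
Each target copies a feature from the following segment, so the direction is regressive.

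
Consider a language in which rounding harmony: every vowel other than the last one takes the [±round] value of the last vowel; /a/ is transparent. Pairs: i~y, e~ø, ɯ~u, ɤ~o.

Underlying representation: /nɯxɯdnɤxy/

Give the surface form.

/ɯ/ harmonizes with /y/ ([+round]) → [u]
/ɯ/ harmonizes with /y/ ([+round]) → [u]
/ɤ/ harmonizes with /y/ ([+round]) → [o]

[nuxudnoxy]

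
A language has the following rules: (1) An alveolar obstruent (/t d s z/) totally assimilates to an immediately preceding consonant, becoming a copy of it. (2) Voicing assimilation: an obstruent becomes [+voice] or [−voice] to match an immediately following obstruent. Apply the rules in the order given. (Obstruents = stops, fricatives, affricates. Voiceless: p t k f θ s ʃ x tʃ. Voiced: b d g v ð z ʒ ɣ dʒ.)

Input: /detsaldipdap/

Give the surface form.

Rule 1: /s/ after /t/ → [t] (total assimilation)
Rule 1: /d/ after /l/ → [l] (total assimilation)
Rule 1: /d/ after /p/ → [p] (total assimilation)
After rule 1: dettallippap
Rule 2: no segment meets the rule's conditions; no change.

[dettallippap]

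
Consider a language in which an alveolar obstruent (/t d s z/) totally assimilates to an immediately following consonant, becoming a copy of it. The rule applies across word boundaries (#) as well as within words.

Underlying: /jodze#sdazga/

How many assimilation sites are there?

3

/d/ before /z/ → [z] (total assimilation)
/s/ before /d/ → [d] (total assimilation)
/z/ before /g/ → [g] (total assimilation)
3 segments change.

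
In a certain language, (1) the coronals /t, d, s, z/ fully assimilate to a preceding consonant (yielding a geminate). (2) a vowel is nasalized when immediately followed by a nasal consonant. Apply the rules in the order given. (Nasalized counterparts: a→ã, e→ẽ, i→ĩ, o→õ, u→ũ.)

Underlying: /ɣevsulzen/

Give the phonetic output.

Rule 1: /s/ after /v/ → [v] (total assimilation)
Rule 1: /z/ after /l/ → [l] (total assimilation)
After rule 1: ɣevvullen
Rule 2: /e/ before nasal /n/ → [ẽ]

[ɣevvullẽn]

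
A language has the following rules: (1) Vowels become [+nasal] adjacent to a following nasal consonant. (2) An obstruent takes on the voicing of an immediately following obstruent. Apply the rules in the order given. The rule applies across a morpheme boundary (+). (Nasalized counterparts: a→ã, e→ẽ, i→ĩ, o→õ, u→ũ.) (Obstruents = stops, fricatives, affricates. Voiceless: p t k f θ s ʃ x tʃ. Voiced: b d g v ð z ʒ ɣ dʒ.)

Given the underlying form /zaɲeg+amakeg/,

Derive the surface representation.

[zãɲeg+ãmakeg]

Rule 1: /a/ before nasal /ɲ/ → [ã]
Rule 1: /a/ before nasal /m/ → [ã]
After rule 1: zãɲeg+ãmakeg
Rule 2: no segment meets the rule's conditions; no change.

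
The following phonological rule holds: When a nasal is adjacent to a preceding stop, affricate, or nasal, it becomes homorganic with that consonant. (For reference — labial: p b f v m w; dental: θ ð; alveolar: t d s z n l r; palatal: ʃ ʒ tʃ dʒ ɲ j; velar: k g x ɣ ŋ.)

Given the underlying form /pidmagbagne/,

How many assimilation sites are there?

/m/ after /d/ (alveolar) → [n]
/n/ after /g/ (velar) → [ŋ]
2 segments change.

2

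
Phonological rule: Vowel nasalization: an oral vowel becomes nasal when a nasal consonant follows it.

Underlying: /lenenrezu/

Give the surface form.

/e/ before nasal /n/ → [ẽ]
/e/ before nasal /n/ → [ẽ]

[lẽnẽnrezu]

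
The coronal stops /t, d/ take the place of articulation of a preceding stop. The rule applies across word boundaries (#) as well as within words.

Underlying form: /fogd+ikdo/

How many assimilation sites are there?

/d/ after /g/ (velar) → [g]
/d/ after /k/ (velar) → [g]
2 segments change.

2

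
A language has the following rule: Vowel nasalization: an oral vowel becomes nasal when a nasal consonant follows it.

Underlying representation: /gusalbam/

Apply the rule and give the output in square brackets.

/a/ before nasal /m/ → [ã]

[gusalbãm]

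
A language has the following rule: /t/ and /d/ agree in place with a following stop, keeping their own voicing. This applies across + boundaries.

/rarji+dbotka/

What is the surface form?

/d/ before /b/ (labial) → [b]
/t/ before /k/ (velar) → [k]

[rarji+bbokka]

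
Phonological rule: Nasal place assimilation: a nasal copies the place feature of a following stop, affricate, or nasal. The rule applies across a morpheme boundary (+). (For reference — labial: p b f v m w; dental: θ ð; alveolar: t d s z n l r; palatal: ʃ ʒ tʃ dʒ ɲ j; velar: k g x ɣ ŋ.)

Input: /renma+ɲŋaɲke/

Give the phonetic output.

[remma+ŋŋaŋke]

/n/ before /m/ (labial) → [m]
/ɲ/ before /ŋ/ (velar) → [ŋ]
/ɲ/ before /k/ (velar) → [ŋ]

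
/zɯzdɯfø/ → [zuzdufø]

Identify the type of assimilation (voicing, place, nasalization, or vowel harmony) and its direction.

/ɯ/→[u] /ɯ/→[u].
Vowels agree with the last vowel, so the harmony is regressive.

vowel harmony, regressive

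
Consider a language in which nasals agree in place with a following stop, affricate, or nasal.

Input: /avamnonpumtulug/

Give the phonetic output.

/m/ before /n/ (alveolar) → [n]
/n/ before /p/ (labial) → [m]
/m/ before /t/ (alveolar) → [n]

[avannompuntulug]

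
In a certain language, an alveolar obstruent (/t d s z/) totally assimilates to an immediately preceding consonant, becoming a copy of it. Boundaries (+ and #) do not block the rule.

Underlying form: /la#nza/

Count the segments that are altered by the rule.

1

/z/ after /n/ → [n] (total assimilation)
1 segment changes.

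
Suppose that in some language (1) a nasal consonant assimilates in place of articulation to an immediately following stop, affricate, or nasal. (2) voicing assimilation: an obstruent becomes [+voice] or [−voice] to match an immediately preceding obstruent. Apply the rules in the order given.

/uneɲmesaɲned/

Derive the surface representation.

Rule 1: /ɲ/ before /m/ (labial) → [m]
Rule 1: /ɲ/ before /n/ (alveolar) → [n]
After rule 1: unemmesanned
Rule 2: no segment meets the rule's conditions; no change.

[unemmesanned]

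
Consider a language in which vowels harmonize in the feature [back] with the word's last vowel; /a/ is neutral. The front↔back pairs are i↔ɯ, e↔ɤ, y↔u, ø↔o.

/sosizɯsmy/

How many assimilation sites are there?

/o/ harmonizes with /y/ ([-back]) → [ø]
/ɯ/ harmonizes with /y/ ([-back]) → [i]
2 segments change.

2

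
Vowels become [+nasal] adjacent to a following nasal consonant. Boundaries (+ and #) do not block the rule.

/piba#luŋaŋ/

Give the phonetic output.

[piba#lũŋãŋ]

/u/ before nasal /ŋ/ → [ũ]
/a/ before nasal /ŋ/ → [ã]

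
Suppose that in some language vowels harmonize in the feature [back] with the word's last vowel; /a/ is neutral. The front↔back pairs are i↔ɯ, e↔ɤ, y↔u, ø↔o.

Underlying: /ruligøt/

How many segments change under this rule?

/u/ harmonizes with /ø/ ([-back]) → [y]
1 segment changes.

1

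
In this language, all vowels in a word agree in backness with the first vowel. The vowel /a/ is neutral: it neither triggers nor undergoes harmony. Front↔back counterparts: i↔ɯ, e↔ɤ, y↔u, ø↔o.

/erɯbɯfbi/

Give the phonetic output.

/ɯ/ harmonizes with /e/ ([-back]) → [i]
/ɯ/ harmonizes with /e/ ([-back]) → [i]

[eribifbi]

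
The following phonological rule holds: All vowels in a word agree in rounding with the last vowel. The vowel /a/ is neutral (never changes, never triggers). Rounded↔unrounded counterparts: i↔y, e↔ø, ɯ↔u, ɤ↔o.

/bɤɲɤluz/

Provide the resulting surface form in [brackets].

[boɲoluz]

/ɤ/ harmonizes with /u/ ([+round]) → [o]
/ɤ/ harmonizes with /u/ ([+round]) → [o]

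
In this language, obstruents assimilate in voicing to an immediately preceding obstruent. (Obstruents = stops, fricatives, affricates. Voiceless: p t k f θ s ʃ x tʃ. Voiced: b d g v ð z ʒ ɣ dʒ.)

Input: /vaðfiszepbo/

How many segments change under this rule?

/f/ after /ð/ (voiced) → [v]
/z/ after /s/ (voiceless) → [s]
/b/ after /p/ (voiceless) → [p]
3 segments change.

3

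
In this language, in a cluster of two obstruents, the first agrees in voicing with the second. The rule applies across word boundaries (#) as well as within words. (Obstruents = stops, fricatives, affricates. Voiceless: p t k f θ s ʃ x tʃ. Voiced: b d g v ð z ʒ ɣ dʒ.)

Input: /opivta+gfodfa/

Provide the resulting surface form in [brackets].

[opifta+kfotfa]

/v/ before /t/ (voiceless) → [f]
/g/ before /f/ (voiceless) → [k]
/d/ before /f/ (voiceless) → [t]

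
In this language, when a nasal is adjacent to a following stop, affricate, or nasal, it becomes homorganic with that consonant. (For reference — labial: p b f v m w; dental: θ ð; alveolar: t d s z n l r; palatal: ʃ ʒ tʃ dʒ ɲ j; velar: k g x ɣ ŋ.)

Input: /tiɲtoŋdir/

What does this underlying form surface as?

/ɲ/ before /t/ (alveolar) → [n]
/ŋ/ before /d/ (alveolar) → [n]

[tintondir]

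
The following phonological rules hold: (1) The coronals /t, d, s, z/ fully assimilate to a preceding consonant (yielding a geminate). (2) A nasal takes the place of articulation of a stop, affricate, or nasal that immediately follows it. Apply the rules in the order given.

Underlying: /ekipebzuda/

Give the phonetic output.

[ekipebbuda]

Rule 1: /z/ after /b/ → [b] (total assimilation)
After rule 1: ekipebbuda
Rule 2: no segment meets the rule's conditions; no change.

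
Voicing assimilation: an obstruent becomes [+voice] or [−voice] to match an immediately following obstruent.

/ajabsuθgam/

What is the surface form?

[ajapsuðgam]

/b/ before /s/ (voiceless) → [p]
/θ/ before /g/ (voiced) → [ð]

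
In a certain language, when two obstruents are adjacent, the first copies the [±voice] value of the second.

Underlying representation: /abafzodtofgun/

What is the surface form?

[abavzottovgun]

/f/ before /z/ (voiced) → [v]
/d/ before /t/ (voiceless) → [t]
/f/ before /g/ (voiced) → [v]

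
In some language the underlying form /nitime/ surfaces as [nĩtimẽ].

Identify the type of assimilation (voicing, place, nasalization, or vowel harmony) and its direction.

/i/→[ĩ] /e/→[ẽ].
Each target copies a feature from the preceding segment, so the direction is progressive.

nasalization, progressive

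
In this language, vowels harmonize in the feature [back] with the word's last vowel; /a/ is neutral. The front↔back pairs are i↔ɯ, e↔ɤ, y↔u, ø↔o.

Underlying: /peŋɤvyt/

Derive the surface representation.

/ɤ/ harmonizes with /y/ ([-back]) → [e]

[peŋevyt]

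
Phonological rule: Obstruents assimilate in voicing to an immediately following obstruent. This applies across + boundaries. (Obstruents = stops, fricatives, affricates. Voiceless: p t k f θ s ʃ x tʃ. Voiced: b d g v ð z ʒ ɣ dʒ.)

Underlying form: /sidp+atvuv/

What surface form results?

/d/ before /p/ (voiceless) → [t]
/t/ before /v/ (voiced) → [d]

[sitp+advuv]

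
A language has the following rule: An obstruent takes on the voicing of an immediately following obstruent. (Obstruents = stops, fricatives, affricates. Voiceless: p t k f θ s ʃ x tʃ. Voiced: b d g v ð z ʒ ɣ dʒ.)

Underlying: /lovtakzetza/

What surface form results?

[loftagzedza]

/v/ before /t/ (voiceless) → [f]
/k/ before /z/ (voiced) → [g]
/t/ before /z/ (voiced) → [d]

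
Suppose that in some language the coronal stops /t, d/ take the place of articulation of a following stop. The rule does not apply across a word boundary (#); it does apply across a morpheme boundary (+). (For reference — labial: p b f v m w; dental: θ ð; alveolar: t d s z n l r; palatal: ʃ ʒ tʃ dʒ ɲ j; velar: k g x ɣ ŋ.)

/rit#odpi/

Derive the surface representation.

/d/ before /p/ (labial) → [b]

[rit#obpi]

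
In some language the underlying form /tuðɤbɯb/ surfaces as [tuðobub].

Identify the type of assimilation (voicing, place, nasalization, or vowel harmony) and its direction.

/ɤ/→[o] /ɯ/→[u].
Vowels agree with the first vowel, so the harmony is progressive.

vowel harmony, progressive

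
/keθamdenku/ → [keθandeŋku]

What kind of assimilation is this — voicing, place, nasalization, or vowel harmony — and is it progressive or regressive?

/m/→[n] /n/→[ŋ].
Each target copies a feature from the following segment, so the direction is regressive.

place assimilation, regressive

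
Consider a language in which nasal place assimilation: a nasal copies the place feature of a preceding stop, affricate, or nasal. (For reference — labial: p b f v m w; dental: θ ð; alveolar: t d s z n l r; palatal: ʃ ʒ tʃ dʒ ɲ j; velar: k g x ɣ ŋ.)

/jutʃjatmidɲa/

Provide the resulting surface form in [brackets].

[jutʃjatnidna]

/m/ after /t/ (alveolar) → [n]
/ɲ/ after /d/ (alveolar) → [n]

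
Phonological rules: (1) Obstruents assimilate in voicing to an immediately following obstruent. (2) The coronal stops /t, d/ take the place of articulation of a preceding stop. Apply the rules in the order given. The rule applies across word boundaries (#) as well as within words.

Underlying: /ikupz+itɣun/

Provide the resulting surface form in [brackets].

Rule 1: /p/ before /z/ (voiced) → [b]
Rule 1: /t/ before /ɣ/ (voiced) → [d]
After rule 1: ikubz+idɣun
Rule 2: no segment meets the rule's conditions; no change.

[ikubz+idɣun]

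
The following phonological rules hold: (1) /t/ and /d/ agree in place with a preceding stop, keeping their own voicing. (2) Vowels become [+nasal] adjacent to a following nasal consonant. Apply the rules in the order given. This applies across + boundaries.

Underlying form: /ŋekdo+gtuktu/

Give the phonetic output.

[ŋekgo+gkukku]

Rule 1: /d/ after /k/ (velar) → [g]
Rule 1: /t/ after /g/ (velar) → [k]
Rule 1: /t/ after /k/ (velar) → [k]
After rule 1: ŋekgo+gkukku
Rule 2: no segment meets the rule's conditions; no change.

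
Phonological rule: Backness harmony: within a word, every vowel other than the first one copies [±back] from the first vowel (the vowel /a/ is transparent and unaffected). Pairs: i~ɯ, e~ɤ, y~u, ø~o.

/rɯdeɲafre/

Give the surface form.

/e/ harmonizes with /ɯ/ ([+back]) → [ɤ]
/e/ harmonizes with /ɯ/ ([+back]) → [ɤ]

[rɯdɤɲafrɤ]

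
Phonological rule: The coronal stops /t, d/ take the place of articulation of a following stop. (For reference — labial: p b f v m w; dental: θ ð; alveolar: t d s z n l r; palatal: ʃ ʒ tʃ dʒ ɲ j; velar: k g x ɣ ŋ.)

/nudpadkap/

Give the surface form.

[nubpagkap]

/d/ before /p/ (labial) → [b]
/d/ before /k/ (velar) → [g]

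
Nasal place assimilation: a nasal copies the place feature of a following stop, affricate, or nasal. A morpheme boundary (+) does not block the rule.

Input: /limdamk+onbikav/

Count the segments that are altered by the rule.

/m/ before /d/ (alveolar) → [n]
/m/ before /k/ (velar) → [ŋ]
/n/ before /b/ (labial) → [m]
3 segments change.

3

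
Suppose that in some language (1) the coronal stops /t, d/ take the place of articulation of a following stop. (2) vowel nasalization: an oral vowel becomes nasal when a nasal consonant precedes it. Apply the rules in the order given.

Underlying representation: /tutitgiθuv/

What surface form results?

Rule 1: /t/ before /g/ (velar) → [k]
After rule 1: tutikgiθuv
Rule 2: no segment meets the rule's conditions; no change.

[tutikgiθuv]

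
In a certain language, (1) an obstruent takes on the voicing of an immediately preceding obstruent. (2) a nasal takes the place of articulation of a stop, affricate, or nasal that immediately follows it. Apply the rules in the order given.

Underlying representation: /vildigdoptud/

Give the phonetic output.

Rule 1: no segment meets the rule's conditions; no change.
After rule 1: vildigdoptud
Rule 2: no segment meets the rule's conditions; no change.

[vildigdoptud]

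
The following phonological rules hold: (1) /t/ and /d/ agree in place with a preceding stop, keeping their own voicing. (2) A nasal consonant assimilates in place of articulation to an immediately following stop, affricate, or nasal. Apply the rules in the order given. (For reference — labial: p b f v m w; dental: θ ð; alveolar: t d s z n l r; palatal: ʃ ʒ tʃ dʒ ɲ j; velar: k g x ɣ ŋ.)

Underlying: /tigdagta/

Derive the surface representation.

[tiggagka]

Rule 1: /d/ after /g/ (velar) → [g]
Rule 1: /t/ after /g/ (velar) → [k]
After rule 1: tiggagka
Rule 2: no segment meets the rule's conditions; no change.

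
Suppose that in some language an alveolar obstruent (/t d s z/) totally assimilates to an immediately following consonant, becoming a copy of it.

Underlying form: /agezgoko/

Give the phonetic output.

/z/ before /g/ → [g] (total assimilation)

[ageggoko]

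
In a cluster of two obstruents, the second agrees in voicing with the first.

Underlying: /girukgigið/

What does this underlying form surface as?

/g/ after /k/ (voiceless) → [k]

[girukkigið]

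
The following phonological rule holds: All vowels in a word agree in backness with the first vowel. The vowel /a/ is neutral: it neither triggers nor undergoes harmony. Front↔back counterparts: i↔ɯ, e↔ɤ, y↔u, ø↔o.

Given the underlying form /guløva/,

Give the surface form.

/ø/ harmonizes with /u/ ([+back]) → [o]

[gulova]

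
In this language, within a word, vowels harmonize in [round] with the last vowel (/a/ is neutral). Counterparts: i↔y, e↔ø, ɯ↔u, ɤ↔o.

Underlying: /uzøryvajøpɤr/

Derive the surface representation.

/u/ harmonizes with /ɤ/ ([-round]) → [ɯ]
/ø/ harmonizes with /ɤ/ ([-round]) → [e]
/y/ harmonizes with /ɤ/ ([-round]) → [i]
/ø/ harmonizes with /ɤ/ ([-round]) → [e]

[ɯzerivajepɤr]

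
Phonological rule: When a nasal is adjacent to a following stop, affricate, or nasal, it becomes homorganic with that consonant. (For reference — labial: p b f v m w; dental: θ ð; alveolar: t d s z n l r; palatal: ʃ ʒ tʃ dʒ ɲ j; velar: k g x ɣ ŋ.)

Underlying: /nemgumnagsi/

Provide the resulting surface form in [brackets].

/m/ before /g/ (velar) → [ŋ]
/m/ before /n/ (alveolar) → [n]

[neŋgunnagsi]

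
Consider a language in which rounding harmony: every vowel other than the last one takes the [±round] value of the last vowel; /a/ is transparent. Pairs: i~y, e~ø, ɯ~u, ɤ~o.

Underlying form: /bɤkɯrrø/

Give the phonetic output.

[bokurrø]

/ɤ/ harmonizes with /ø/ ([+round]) → [o]
/ɯ/ harmonizes with /ø/ ([+round]) → [u]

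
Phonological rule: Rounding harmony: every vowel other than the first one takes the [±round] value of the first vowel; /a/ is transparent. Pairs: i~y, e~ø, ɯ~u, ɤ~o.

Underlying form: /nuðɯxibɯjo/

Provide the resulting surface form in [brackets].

/ɯ/ harmonizes with /u/ ([+round]) → [u]
/i/ harmonizes with /u/ ([+round]) → [y]
/ɯ/ harmonizes with /u/ ([+round]) → [u]

[nuðuxybujo]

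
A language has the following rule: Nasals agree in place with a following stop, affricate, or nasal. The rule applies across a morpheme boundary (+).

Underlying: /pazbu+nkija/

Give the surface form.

/n/ before /k/ (velar) → [ŋ]

[pazbu+ŋkija]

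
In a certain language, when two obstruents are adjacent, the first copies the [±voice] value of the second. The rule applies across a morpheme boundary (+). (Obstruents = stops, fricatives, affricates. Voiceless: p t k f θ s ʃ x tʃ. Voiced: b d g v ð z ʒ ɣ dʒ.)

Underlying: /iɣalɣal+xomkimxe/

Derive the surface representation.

[iɣalɣal+xomkimxe]

no segment meets the rule's conditions; no change.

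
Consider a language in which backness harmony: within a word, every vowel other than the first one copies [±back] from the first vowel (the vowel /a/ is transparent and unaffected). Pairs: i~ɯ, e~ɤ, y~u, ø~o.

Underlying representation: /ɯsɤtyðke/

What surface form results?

[ɯsɤtuðkɤ]

/y/ harmonizes with /ɯ/ ([+back]) → [u]
/e/ harmonizes with /ɯ/ ([+back]) → [ɤ]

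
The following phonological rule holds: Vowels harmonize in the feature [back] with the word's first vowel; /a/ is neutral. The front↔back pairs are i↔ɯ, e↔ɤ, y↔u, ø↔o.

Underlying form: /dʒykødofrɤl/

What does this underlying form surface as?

[dʒykødøfrel]

/o/ harmonizes with /y/ ([-back]) → [ø]
/ɤ/ harmonizes with /y/ ([-back]) → [e]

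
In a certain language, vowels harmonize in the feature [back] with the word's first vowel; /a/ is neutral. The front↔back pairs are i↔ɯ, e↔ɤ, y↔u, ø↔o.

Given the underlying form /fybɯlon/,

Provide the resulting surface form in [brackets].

/ɯ/ harmonizes with /y/ ([-back]) → [i]
/o/ harmonizes with /y/ ([-back]) → [ø]

[fybiløn]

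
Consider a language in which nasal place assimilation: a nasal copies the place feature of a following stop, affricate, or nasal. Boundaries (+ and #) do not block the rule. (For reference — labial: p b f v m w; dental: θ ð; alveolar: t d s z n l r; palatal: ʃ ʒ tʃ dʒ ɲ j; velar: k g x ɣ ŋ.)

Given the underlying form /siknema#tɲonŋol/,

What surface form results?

[siknema#tɲoŋŋol]

/n/ before /ŋ/ (velar) → [ŋ]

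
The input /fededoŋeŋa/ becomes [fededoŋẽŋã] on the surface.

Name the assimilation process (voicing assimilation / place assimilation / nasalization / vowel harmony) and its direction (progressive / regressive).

/e/→[ẽ] /a/→[ã].
Each target copies a feature from the preceding segment, so the direction is progressive.

nasalization, progressive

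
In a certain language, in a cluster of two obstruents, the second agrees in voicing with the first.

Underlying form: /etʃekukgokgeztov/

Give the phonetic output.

[etʃekukkokkezdov]

/g/ after /k/ (voiceless) → [k]
/g/ after /k/ (voiceless) → [k]
/t/ after /z/ (voiced) → [d]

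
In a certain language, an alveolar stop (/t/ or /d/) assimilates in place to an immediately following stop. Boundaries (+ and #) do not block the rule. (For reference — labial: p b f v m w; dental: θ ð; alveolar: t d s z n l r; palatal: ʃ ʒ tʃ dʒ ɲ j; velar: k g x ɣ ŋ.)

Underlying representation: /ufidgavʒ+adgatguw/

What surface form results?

/d/ before /g/ (velar) → [g]
/d/ before /g/ (velar) → [g]
/t/ before /g/ (velar) → [k]

[ufiggavʒ+aggakguw]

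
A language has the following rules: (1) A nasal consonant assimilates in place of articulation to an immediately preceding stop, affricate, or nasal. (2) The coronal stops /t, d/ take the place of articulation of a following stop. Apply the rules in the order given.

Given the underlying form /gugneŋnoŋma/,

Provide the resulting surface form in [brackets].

Rule 1: /n/ after /g/ (velar) → [ŋ]
Rule 1: /n/ after /ŋ/ (velar) → [ŋ]
Rule 1: /m/ after /ŋ/ (velar) → [ŋ]
After rule 1: gugŋeŋŋoŋŋa
Rule 2: no segment meets the rule's conditions; no change.

[gugŋeŋŋoŋŋa]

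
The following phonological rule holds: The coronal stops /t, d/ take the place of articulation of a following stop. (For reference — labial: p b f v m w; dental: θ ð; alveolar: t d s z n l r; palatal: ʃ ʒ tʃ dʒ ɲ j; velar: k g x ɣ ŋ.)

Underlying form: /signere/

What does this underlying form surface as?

no segment meets the rule's conditions; no change.

[signere]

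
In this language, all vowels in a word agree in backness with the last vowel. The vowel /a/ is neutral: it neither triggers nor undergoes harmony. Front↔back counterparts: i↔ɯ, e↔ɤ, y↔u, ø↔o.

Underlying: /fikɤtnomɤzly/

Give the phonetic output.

/ɤ/ harmonizes with /y/ ([-back]) → [e]
/o/ harmonizes with /y/ ([-back]) → [ø]
/ɤ/ harmonizes with /y/ ([-back]) → [e]

[fiketnømezly]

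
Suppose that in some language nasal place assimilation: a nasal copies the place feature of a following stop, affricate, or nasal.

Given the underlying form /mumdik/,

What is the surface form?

[mundik]

/m/ before /d/ (alveolar) → [n]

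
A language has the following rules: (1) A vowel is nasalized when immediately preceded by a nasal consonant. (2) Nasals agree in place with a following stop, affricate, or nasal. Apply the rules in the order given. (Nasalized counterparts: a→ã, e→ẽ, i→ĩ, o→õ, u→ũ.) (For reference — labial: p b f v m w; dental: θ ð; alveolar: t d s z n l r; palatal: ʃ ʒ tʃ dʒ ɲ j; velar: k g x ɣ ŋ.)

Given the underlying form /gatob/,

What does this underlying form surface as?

[gatob]

Rule 1: no segment meets the rule's conditions; no change.
After rule 1: gatob
Rule 2: no segment meets the rule's conditions; no change.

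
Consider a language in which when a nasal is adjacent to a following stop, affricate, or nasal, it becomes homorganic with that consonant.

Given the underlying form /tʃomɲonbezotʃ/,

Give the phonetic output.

/m/ before /ɲ/ (palatal) → [ɲ]
/n/ before /b/ (labial) → [m]

[tʃoɲɲombezotʃ]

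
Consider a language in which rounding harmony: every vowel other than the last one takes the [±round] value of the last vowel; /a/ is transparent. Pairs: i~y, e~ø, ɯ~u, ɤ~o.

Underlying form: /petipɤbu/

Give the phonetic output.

/e/ harmonizes with /u/ ([+round]) → [ø]
/i/ harmonizes with /u/ ([+round]) → [y]
/ɤ/ harmonizes with /u/ ([+round]) → [o]

[pøtypobu]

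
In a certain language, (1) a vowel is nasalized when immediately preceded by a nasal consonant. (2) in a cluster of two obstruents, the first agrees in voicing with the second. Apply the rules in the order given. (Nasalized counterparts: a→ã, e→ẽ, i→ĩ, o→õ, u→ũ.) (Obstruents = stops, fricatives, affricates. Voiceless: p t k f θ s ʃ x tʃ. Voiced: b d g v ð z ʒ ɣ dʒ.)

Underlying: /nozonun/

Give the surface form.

Rule 1: /o/ after nasal /n/ → [õ]
Rule 1: /u/ after nasal /n/ → [ũ]
After rule 1: nõzonũn
Rule 2: no segment meets the rule's conditions; no change.

[nõzonũn]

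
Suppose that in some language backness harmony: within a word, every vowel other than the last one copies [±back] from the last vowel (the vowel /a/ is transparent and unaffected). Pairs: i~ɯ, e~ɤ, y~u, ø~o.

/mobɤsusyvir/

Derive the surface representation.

[møbesysyvir]

/o/ harmonizes with /i/ ([-back]) → [ø]
/ɤ/ harmonizes with /i/ ([-back]) → [e]
/u/ harmonizes with /i/ ([-back]) → [y]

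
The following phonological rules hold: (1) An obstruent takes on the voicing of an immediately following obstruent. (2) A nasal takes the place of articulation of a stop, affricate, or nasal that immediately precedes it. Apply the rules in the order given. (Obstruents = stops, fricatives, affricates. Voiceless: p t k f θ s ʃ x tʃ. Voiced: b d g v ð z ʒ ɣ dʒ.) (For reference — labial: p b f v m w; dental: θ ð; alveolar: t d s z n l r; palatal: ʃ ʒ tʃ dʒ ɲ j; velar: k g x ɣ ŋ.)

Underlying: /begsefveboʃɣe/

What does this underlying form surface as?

Rule 1: /g/ before /s/ (voiceless) → [k]
Rule 1: /f/ before /v/ (voiced) → [v]
Rule 1: /ʃ/ before /ɣ/ (voiced) → [ʒ]
After rule 1: beksevveboʒɣe
Rule 2: no segment meets the rule's conditions; no change.

[beksevveboʒɣe]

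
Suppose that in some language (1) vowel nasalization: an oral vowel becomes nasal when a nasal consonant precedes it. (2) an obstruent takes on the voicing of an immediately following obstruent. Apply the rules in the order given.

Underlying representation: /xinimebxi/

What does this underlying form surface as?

Rule 1: /i/ after nasal /n/ → [ĩ]
Rule 1: /e/ after nasal /m/ → [ẽ]
After rule 1: xinĩmẽbxi
Rule 2: /b/ before /x/ (voiceless) → [p]

[xinĩmẽpxi]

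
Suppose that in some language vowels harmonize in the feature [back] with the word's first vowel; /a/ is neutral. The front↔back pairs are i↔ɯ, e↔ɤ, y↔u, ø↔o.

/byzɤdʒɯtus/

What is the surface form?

[byzedʒitys]

/ɤ/ harmonizes with /y/ ([-back]) → [e]
/ɯ/ harmonizes with /y/ ([-back]) → [i]
/u/ harmonizes with /y/ ([-back]) → [y]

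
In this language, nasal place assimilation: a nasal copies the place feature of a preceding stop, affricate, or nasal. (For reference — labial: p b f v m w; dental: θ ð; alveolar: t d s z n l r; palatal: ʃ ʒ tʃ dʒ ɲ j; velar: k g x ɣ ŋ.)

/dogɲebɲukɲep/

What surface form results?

/ɲ/ after /g/ (velar) → [ŋ]
/ɲ/ after /b/ (labial) → [m]
/ɲ/ after /k/ (velar) → [ŋ]

[dogŋebmukŋep]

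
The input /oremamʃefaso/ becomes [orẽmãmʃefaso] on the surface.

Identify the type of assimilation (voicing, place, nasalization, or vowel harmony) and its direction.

nasalization, regressive

/e/→[ẽ] /a/→[ã].
Each target copies a feature from the following segment, so the direction is regressive.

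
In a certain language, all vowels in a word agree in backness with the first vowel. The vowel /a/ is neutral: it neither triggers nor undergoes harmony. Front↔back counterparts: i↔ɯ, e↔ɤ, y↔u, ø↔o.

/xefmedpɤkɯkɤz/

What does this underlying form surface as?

/ɤ/ harmonizes with /e/ ([-back]) → [e]
/ɯ/ harmonizes with /e/ ([-back]) → [i]
/ɤ/ harmonizes with /e/ ([-back]) → [e]

[xefmedpekikez]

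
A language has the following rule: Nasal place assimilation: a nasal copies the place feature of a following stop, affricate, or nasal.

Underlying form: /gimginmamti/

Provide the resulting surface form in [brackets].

[giŋgimmanti]

/m/ before /g/ (velar) → [ŋ]
/n/ before /m/ (labial) → [m]
/m/ before /t/ (alveolar) → [n]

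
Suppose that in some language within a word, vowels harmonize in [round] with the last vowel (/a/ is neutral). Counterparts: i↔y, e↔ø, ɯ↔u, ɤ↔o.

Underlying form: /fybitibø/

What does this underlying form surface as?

[fybytybø]

/i/ harmonizes with /ø/ ([+round]) → [y]
/i/ harmonizes with /ø/ ([+round]) → [y]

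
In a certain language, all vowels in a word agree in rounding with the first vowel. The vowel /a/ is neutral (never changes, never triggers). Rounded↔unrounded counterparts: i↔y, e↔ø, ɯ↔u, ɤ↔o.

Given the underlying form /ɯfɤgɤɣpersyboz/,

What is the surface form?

[ɯfɤgɤɣpersibɤz]

/y/ harmonizes with /ɯ/ ([-round]) → [i]
/o/ harmonizes with /ɯ/ ([-round]) → [ɤ]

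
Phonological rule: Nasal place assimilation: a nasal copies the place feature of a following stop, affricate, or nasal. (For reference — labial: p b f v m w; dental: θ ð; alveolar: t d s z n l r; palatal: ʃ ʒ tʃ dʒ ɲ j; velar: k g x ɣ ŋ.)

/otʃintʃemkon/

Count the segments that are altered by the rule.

2

/n/ before /tʃ/ (palatal) → [ɲ]
/m/ before /k/ (velar) → [ŋ]
2 segments change.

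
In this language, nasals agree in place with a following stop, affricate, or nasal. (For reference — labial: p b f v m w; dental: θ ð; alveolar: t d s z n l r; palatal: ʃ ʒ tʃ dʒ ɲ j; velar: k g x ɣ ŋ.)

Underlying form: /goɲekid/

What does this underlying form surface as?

no segment meets the rule's conditions; no change.

[goɲekid]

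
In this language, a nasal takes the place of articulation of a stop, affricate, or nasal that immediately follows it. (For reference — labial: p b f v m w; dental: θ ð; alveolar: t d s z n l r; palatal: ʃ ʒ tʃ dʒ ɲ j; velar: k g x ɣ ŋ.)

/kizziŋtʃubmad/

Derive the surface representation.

/ŋ/ before /tʃ/ (palatal) → [ɲ]

[kizziɲtʃubmad]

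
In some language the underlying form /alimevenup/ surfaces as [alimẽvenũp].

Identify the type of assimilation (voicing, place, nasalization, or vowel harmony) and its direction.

/e/→[ẽ] /u/→[ũ].
Each target copies a feature from the preceding segment, so the direction is progressive.

nasalization, progressive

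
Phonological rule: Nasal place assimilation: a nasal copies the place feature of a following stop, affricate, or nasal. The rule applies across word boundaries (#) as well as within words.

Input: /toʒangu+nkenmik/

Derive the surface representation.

/n/ before /g/ (velar) → [ŋ]
/n/ before /k/ (velar) → [ŋ]
/n/ before /m/ (labial) → [m]

[toʒaŋgu+ŋkemmik]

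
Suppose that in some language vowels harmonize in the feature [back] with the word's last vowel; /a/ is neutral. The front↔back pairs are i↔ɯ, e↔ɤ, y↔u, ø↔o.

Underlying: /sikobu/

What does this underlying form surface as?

[sɯkobu]

/i/ harmonizes with /u/ ([+back]) → [ɯ]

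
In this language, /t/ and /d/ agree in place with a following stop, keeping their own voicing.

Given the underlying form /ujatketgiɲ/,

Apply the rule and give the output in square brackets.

/t/ before /k/ (velar) → [k]
/t/ before /g/ (velar) → [k]

[ujakkekgiɲ]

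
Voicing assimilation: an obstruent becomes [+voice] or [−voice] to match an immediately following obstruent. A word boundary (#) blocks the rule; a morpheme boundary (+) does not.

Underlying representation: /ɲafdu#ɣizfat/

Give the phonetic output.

[ɲavdu#ɣisfat]

/f/ before /d/ (voiced) → [v]
/z/ before /f/ (voiceless) → [s]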